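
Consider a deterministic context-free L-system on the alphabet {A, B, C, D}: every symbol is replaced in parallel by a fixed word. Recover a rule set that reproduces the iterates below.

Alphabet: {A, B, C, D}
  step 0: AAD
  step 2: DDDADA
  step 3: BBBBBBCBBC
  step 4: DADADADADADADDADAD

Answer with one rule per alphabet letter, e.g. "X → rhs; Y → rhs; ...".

  step 3 ⇒ step 4: BBBBBBCBBC ⇒ DA·DA·DA·DA·DA·DA·D·DA·DA·D
    B ↦ DA
    C ↦ D
  step 2 ⇒ step 3: DDDADA ⇒ BB·BB·BB·C·BB·C
    A ↦ C
  step 2 ⇒ step 3: DDDADA ⇒ BB·BB·BB·C·BB·C
    D ↦ BB

A->C, B->DA, C->D, D->BB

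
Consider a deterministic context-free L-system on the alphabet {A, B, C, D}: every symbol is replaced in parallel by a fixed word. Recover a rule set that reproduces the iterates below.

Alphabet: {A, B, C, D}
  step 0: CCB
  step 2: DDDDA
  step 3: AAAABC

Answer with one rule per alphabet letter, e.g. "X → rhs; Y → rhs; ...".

A->BC, B->D, C->BB, D->A

  step 2 ⇒ step 3: DDDDA ⇒ A·A·A·A·BC
    A ↦ BC
    D ↦ A
    B ↦ D  (constrained at step 0)
    C ↦ BB  (constrained at step 0)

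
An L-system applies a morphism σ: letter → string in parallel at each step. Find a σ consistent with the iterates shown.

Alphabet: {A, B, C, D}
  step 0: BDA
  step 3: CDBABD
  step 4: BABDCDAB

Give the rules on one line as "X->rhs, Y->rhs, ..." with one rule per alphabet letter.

A->C, B->D, C->B, D->AB

  step 3 ⇒ step 4: CDBABD ⇒ B·AB·D·C·D·AB
    A ↦ C
    B ↦ D
    C ↦ B
    D ↦ AB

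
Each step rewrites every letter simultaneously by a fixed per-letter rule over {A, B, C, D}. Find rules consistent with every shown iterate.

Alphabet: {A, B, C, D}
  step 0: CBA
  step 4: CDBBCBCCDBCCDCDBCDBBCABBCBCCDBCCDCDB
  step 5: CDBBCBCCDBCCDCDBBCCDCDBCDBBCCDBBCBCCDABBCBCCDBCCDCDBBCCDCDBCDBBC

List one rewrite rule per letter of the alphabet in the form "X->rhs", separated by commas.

A->AB, B->BC, C->CD, D->B

  step 4 ⇒ step 5: CDBBCBCCDBCCDCDBCDBBCABBCBCCDBCCDCDB ⇒ CD·B·BC·BC·CD·BC·CD·CD·B·BC·CD·CD·B·CD·B·BC·CD·B·BC·BC·CD·AB·BC·BC·CD·BC·CD·CD·B·BC·CD·CD·B·CD·B·BC
    A ↦ AB
    B ↦ BC
    C ↦ CD
    D ↦ B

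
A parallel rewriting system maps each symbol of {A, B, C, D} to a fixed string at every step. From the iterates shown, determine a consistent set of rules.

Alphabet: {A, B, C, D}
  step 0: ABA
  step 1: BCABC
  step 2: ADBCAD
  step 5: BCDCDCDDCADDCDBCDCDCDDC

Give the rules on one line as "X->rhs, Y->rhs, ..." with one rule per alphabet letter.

  step 1 ⇒ step 2: BCABC ⇒ A·D·BC·A·D
    A ↦ BC
    B ↦ A
    C ↦ D
    D ↦ DC  (constrained at step 2)

A->BC, B->A, C->D, D->DC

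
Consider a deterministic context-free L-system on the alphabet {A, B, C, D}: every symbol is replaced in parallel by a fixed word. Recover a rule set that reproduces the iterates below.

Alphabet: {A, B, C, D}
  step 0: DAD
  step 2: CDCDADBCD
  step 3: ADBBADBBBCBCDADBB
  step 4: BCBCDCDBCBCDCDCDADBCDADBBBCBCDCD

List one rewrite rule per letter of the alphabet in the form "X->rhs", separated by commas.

  step 3 ⇒ step 4: ADBBADBBBCBCDADBB ⇒ BC·B·CD·CD·BC·B·CD·CD·CD·ADB·CD·ADB·B·BC·B·CD·CD
    A ↦ BC
    B ↦ CD
    C ↦ ADB
    D ↦ B

A->BC, B->CD, C->ADB, D->B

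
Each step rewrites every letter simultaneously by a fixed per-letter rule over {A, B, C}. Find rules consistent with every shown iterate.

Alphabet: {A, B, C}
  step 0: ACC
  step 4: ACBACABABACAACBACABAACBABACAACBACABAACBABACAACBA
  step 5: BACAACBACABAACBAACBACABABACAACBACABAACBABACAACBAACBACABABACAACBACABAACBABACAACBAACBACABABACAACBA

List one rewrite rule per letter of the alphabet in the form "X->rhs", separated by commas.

  step 4 ⇒ step 5: ACBACABABACAACBACABAACBABACAACBACABAACBABACAACBA ⇒ BA·CA·AC·BA·CA·BA·AC·BA·AC·BA·CA·BA·BA·CA·AC·BA·CA·BA·AC·BA·BA·CA·AC·BA·AC·BA·CA·BA·BA·CA·AC·BA·CA·BA·AC·BA·BA·CA·AC·BA·AC·BA·CA·BA·BA·CA·AC·BA
    A ↦ BA
    B ↦ AC
    C ↦ CA

A->BA, B->AC, C->CA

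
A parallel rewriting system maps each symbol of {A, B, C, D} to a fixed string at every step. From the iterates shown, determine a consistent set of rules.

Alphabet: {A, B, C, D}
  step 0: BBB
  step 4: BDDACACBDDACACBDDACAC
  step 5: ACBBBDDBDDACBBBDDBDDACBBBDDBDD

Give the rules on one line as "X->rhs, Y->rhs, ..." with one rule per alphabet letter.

  step 4 ⇒ step 5: BDDACACBDDACACBDDACAC ⇒ AC·B·B·BD·D·BD·D·AC·B·B·BD·D·BD·D·AC·B·B·BD·D·BD·D
    A ↦ BD
    B ↦ AC
    C ↦ D
    D ↦ B

A->BD, B->AC, C->D, D->B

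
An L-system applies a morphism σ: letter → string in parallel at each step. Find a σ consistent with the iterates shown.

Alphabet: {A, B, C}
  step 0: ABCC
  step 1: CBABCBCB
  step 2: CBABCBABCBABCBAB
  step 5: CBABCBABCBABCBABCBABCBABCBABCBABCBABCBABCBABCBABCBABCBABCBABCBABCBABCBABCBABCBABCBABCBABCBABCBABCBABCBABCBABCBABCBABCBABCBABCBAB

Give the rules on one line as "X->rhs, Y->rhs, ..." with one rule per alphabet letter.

  step 1 ⇒ step 2: CBABCBCB ⇒ CB·AB·CB·AB·CB·AB·CB·AB
    A ↦ CB
    B ↦ AB
    C ↦ CB

A->CB, B->AB, C->CB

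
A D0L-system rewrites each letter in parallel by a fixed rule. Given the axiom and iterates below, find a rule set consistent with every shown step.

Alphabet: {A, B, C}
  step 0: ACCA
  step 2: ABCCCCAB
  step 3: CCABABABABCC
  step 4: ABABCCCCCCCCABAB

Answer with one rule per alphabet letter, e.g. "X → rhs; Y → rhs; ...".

A->C, B->C, C->AB

  step 3 ⇒ step 4: CCABABABABCC ⇒ AB·AB·C·C·C·C·C·C·C·C·AB·AB
    A ↦ C
    B ↦ C
    C ↦ AB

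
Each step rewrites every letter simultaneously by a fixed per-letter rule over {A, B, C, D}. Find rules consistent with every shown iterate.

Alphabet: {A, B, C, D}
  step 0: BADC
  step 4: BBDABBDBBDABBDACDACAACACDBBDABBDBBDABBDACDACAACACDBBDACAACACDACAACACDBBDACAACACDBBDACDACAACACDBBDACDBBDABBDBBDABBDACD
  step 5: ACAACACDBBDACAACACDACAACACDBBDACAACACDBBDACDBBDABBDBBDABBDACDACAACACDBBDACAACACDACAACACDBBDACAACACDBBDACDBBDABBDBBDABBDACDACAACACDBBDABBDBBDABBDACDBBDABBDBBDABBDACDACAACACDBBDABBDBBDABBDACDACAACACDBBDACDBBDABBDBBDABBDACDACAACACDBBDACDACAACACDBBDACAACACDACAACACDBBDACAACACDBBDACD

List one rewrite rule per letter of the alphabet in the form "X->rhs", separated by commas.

  step 4 ⇒ step 5: BBDABBDBBDABBDACDACAACACDBBDABBDBBDABBDACDACAACACDBBDACAACACDACAACACDBBDACAACACDBBDACDACAACACDBBDACDBBDABBDBBDABBDACD ⇒ ACA·ACA·CD·BBD·ACA·ACA·CD·ACA·ACA·CD·BBD·ACA·ACA·CD·BBD·A·CD·BBD·A·BBD·BBD·A·BBD·A·CD·ACA·ACA·CD·BBD·ACA·ACA·CD·ACA·ACA·CD·BBD·ACA·ACA·CD·BBD·A·CD·BBD·A·BBD·BBD·A·BBD·A·CD·ACA·ACA·CD·BBD·A·BBD·BBD·A·BBD·A·CD·BBD·A·BBD·BBD·A·BBD·A·CD·ACA·ACA·CD·BBD·A·BBD·BBD·A·BBD·A·CD·ACA·ACA·CD·BBD·A·CD·BBD·A·BBD·BBD·A·BBD·A·CD·ACA·ACA·CD·BBD·A·CD·ACA·ACA·CD·BBD·ACA·ACA·CD·ACA·ACA·CD·BBD·ACA·ACA·CD·BBD·A·CD
    A ↦ BBD
    B ↦ ACA
    C ↦ A
    D ↦ CD

A->BBD, B->ACA, C->A, D->CD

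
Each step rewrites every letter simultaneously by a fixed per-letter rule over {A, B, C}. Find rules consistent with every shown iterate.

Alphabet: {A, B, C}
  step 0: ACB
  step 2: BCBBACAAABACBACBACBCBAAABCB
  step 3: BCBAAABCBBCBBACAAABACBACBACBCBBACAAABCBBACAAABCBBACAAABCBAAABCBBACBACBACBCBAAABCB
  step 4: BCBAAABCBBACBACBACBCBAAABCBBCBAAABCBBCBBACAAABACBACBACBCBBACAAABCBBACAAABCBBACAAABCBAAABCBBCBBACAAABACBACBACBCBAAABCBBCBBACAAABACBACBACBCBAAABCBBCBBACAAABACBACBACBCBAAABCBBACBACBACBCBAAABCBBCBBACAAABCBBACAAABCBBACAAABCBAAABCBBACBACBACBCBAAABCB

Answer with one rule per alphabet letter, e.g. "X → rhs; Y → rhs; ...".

A->BAC, B->BCB, C->AAA

  step 3 ⇒ step 4: BCBAAABCBBCBBACAAABACBACBACBCBBACAAABCBBACAAABCBBACAAABCBAAABCBBACBACBACBCBAAABCB ⇒ BCB·AAA·BCB·BAC·BAC·BAC·BCB·AAA·BCB·BCB·AAA·BCB·BCB·BAC·AAA·BAC·BAC·BAC·BCB·BAC·AAA·BCB·BAC·AAA·BCB·BAC·AAA·BCB·AAA·BCB·BCB·BAC·AAA·BAC·BAC·BAC·BCB·AAA·BCB·BCB·BAC·AAA·BAC·BAC·BAC·BCB·AAA·BCB·BCB·BAC·AAA·BAC·BAC·BAC·BCB·AAA·BCB·BAC·BAC·BAC·BCB·AAA·BCB·BCB·BAC·AAA·BCB·BAC·AAA·BCB·BAC·AAA·BCB·AAA·BCB·BAC·BAC·BAC·BCB·AAA·BCB
    A ↦ BAC
    B ↦ BCB
    C ↦ AAA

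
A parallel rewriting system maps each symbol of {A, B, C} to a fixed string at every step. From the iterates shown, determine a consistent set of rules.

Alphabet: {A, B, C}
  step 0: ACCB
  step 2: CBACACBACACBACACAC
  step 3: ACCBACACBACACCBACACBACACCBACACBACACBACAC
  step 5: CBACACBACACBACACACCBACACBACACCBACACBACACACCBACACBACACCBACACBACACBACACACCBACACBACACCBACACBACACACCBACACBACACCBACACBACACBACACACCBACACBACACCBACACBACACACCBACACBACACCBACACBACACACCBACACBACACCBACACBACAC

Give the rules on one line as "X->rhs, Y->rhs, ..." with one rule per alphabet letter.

A->BAC, B->C, C->AC

  step 2 ⇒ step 3: CBACACBACACBACACAC ⇒ AC·C·BAC·AC·BAC·AC·C·BAC·AC·BAC·AC·C·BAC·AC·BAC·AC·BAC·AC
    A ↦ BAC
    B ↦ C
    C ↦ AC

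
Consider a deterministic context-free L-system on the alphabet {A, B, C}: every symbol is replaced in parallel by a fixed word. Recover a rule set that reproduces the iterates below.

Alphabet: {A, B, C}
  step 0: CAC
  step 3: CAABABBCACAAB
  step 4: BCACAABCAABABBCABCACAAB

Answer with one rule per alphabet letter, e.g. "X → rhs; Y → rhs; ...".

A->CA, B->AB, C->B

  step 3 ⇒ step 4: CAABABBCACAAB ⇒ B·CA·CA·AB·CA·AB·AB·B·CA·B·CA·CA·AB
    A ↦ CA
    B ↦ AB
    C ↦ B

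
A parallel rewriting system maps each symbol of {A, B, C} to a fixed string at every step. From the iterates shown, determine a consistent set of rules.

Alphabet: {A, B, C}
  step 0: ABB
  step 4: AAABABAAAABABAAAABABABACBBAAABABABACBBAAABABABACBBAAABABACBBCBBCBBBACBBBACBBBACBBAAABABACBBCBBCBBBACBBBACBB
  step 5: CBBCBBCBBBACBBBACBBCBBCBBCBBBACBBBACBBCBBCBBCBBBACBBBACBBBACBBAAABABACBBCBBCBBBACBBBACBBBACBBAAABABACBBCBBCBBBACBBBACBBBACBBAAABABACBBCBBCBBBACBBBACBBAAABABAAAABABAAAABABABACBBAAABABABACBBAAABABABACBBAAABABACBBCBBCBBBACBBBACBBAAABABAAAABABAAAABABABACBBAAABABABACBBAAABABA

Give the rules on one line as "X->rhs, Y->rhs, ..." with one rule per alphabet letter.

  step 4 ⇒ step 5: AAABABAAAABABAAAABABABACBBAAABABABACBBAAABABABACBBAAABABACBBCBBCBBBACBBBACBBBACBBAAABABACBBCBBCBBBACBBBACBB ⇒ CBB·CBB·CBB·BA·CBB·BA·CBB·CBB·CBB·CBB·BA·CBB·BA·CBB·CBB·CBB·CBB·BA·CBB·BA·CBB·BA·CBB·AAA·BA·BA·CBB·CBB·CBB·BA·CBB·BA·CBB·BA·CBB·AAA·BA·BA·CBB·CBB·CBB·BA·CBB·BA·CBB·BA·CBB·AAA·BA·BA·CBB·CBB·CBB·BA·CBB·BA·CBB·AAA·BA·BA·AAA·BA·BA·AAA·BA·BA·BA·CBB·AAA·BA·BA·BA·CBB·AAA·BA·BA·BA·CBB·AAA·BA·BA·CBB·CBB·CBB·BA·CBB·BA·CBB·AAA·BA·BA·AAA·BA·BA·AAA·BA·BA·BA·CBB·AAA·BA·BA·BA·CBB·AAA·BA·BA
    A ↦ CBB
    B ↦ BA
    C ↦ AAA

A->CBB, B->BA, C->AAA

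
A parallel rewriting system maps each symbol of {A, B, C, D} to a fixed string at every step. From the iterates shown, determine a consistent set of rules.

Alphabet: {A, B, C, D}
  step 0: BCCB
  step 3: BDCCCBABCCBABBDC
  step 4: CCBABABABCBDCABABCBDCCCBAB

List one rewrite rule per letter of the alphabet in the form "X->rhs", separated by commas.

A->BD, B->C, C->AB, D->CB

  step 3 ⇒ step 4: BDCCCBABCCBABBDC ⇒ C·CB·AB·AB·AB·C·BD·C·AB·AB·C·BD·C·C·CB·AB
    A ↦ BD
    B ↦ C
    C ↦ AB
    D ↦ CB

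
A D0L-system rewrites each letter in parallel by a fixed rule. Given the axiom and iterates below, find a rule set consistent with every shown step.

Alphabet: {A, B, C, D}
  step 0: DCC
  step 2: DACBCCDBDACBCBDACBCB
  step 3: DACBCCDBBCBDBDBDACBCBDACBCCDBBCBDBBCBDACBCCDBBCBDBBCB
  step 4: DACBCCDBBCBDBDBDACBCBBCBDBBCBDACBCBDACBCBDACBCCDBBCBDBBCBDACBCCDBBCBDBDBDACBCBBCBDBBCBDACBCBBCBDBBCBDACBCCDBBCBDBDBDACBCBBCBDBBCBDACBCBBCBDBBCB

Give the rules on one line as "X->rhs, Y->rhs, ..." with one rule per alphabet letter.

  step 3 ⇒ step 4: DACBCCDBBCBDBDBDACBCBDACBCCDBBCBDBBCBDACBCCDBBCBDBBCB ⇒ DAC·BCC·DB·BCB·DB·DB·DAC·BCB·BCB·DB·BCB·DAC·BCB·DAC·BCB·DAC·BCC·DB·BCB·DB·BCB·DAC·BCC·DB·BCB·DB·DB·DAC·BCB·BCB·DB·BCB·DAC·BCB·BCB·DB·BCB·DAC·BCC·DB·BCB·DB·DB·DAC·BCB·BCB·DB·BCB·DAC·BCB·BCB·DB·BCB
    A ↦ BCC
    B ↦ BCB
    C ↦ DB
    D ↦ DAC

A->BCC, B->BCB, C->DB, D->DAC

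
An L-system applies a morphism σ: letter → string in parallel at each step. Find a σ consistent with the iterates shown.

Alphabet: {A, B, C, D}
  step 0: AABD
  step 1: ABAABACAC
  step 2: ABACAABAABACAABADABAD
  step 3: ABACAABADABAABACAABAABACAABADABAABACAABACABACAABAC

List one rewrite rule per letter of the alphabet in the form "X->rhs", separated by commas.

A->ABA, B->CA, C->D, D->C

  step 2 ⇒ step 3: ABACAABAABACAABADABAD ⇒ ABA·CA·ABA·D·ABA·ABA·CA·ABA·ABA·CA·ABA·D·ABA·ABA·CA·ABA·C·ABA·CA·ABA·C
    A ↦ ABA
    B ↦ CA
    C ↦ D
    D ↦ C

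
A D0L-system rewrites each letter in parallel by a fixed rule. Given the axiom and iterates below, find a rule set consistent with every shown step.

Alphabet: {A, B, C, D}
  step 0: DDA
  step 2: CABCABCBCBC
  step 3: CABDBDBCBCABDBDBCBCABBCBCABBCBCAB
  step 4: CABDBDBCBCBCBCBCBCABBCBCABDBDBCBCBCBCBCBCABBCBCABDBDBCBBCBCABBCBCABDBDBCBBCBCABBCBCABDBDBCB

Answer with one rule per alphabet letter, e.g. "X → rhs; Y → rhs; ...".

  step 3 ⇒ step 4: CABDBDBCBCABDBDBCBCABBCBCABBCBCAB ⇒ CAB·DBD·BCB·C·BCB·C·BCB·CAB·BCB·CAB·DBD·BCB·C·BCB·C·BCB·CAB·BCB·CAB·DBD·BCB·BCB·CAB·BCB·CAB·DBD·BCB·BCB·CAB·BCB·CAB·DBD·BCB
    A ↦ DBD
    B ↦ BCB
    C ↦ CAB
    D ↦ C

A->DBD, B->BCB, C->CAB, D->C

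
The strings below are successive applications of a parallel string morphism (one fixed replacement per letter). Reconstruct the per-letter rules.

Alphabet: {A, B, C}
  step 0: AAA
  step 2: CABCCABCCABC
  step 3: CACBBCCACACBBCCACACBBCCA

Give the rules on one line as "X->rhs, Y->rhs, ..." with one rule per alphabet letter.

A->CB, B->BC, C->CA

  step 2 ⇒ step 3: CABCCABCCABC ⇒ CA·CB·BC·CA·CA·CB·BC·CA·CA·CB·BC·CA
    A ↦ CB
    B ↦ BC
    C ↦ CA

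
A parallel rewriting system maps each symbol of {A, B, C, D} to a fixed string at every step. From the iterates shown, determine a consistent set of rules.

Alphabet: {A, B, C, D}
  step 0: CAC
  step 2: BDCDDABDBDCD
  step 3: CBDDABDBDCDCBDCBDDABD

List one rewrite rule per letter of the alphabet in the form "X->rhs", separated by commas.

A->CD, B->C, C->DA, D->BD

  step 2 ⇒ step 3: BDCDDABDBDCD ⇒ C·BD·DA·BD·BD·CD·C·BD·C·BD·DA·BD
    A ↦ CD
    B ↦ C
    C ↦ DA
    D ↦ BD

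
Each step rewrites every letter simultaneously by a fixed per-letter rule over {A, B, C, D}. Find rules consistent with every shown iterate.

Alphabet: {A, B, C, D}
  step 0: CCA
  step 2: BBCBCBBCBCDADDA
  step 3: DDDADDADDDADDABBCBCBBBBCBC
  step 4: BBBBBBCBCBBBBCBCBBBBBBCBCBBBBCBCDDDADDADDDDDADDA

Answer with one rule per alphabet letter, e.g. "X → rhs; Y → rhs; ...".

A->CBC, B->D, C->DA, D->BB

  step 3 ⇒ step 4: DDDADDADDDADDABBCBCBBBBCBC ⇒ BB·BB·BB·CBC·BB·BB·CBC·BB·BB·BB·CBC·BB·BB·CBC·D·D·DA·D·DA·D·D·D·D·DA·D·DA
    A ↦ CBC
    B ↦ D
    C ↦ DA
    D ↦ BB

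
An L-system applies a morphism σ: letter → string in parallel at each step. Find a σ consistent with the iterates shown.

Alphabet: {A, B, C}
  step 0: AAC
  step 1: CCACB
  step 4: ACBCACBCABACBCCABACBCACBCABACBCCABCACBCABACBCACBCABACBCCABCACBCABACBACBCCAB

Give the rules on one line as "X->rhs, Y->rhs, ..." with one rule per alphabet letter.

  step 0 ⇒ step 1: AAC ⇒ C·C·ACB
    A ↦ C
    C ↦ ACB
    B ↦ CAB  (constrained at step 1)

A->C, B->CAB, C->ACB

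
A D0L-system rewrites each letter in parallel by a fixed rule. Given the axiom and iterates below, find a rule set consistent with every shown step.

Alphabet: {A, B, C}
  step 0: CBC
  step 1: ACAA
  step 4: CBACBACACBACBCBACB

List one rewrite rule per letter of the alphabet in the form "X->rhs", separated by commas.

  step 0 ⇒ step 1: CBC ⇒ A·CA·A
    B ↦ CA
    C ↦ A
    A ↦ CB  (constrained at step 1)

A->CB, B->CA, C->A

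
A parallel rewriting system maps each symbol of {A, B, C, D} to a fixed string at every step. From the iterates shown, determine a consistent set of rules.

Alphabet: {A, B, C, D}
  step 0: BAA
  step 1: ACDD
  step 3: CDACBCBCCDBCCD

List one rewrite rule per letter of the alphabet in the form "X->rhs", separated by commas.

A->D, B->AC, C->BC, D->CD

  step 0 ⇒ step 1: BAA ⇒ AC·D·D
    A ↦ D
    B ↦ AC
    C ↦ BC  (constrained at step 1)
    D ↦ CD  (constrained at step 1)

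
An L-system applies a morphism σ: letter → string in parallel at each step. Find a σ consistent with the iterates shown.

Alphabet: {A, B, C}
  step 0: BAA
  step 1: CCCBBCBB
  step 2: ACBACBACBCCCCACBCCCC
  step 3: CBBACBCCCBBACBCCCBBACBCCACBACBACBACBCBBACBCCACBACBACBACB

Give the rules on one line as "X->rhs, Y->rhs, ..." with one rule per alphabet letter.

A->CBB, B->CC, C->ACB

  step 2 ⇒ step 3: ACBACBACBCCCCACBCCCC ⇒ CBB·ACB·CC·CBB·ACB·CC·CBB·ACB·CC·ACB·ACB·ACB·ACB·CBB·ACB·CC·ACB·ACB·ACB·ACB
    A ↦ CBB
    B ↦ CC
    C ↦ ACB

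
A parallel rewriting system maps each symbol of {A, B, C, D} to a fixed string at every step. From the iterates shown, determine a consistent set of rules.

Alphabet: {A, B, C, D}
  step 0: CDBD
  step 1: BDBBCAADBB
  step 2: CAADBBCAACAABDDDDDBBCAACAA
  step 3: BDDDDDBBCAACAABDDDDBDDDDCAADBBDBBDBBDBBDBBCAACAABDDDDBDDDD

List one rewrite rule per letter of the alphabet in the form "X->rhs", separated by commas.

  step 2 ⇒ step 3: CAADBBCAACAABDDDDDBBCAACAA ⇒ B·DD·DD·DBB·CAA·CAA·B·DD·DD·B·DD·DD·CAA·DBB·DBB·DBB·DBB·DBB·CAA·CAA·B·DD·DD·B·DD·DD
    A ↦ DD
    B ↦ CAA
    C ↦ B
    D ↦ DBB

A->DD, B->CAA, C->B, D->DBB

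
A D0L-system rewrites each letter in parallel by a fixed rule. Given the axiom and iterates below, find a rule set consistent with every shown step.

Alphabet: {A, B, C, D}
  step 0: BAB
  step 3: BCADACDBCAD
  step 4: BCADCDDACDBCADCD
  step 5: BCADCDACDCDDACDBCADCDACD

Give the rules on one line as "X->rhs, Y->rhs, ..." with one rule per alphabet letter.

A->D, B->BC, C->A, D->CD

  step 4 ⇒ step 5: BCADCDDACDBCADCD ⇒ BC·A·D·CD·A·CD·CD·D·A·CD·BC·A·D·CD·A·CD
    A ↦ D
    B ↦ BC
    C ↦ A
    D ↦ CD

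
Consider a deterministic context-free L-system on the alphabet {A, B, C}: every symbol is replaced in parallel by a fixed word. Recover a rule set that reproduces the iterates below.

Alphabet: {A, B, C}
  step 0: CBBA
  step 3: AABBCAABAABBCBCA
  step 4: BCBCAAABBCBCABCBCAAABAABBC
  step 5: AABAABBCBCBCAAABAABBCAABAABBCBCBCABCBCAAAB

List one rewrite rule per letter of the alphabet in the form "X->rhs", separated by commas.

A->BC, B->A, C->AB

  step 4 ⇒ step 5: BCBCAAABBCBCABCBCAAABAABBC ⇒ A·AB·A·AB·BC·BC·BC·A·A·AB·A·AB·BC·A·AB·A·AB·BC·BC·BC·A·BC·BC·A·A·AB
    A ↦ BC
    B ↦ A
    C ↦ AB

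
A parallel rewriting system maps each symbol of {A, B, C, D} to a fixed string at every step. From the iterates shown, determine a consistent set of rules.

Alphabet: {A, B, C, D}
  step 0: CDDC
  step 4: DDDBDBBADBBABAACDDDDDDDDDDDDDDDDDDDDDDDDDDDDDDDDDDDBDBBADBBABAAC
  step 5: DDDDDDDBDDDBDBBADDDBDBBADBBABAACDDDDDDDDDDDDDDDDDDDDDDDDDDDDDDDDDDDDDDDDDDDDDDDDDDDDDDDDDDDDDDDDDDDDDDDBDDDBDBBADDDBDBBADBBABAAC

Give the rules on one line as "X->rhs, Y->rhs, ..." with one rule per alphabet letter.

  step 4 ⇒ step 5: DDDBDBBADBBABAACDDDDDDDDDDDDDDDDDDDDDDDDDDDDDDDDDDDBDBBADBBABAAC ⇒ DD·DD·DD·DB·DD·DB·DB·BA·DD·DB·DB·BA·DB·BA·BA·AC·DD·DD·DD·DD·DD·DD·DD·DD·DD·DD·DD·DD·DD·DD·DD·DD·DD·DD·DD·DD·DD·DD·DD·DD·DD·DD·DD·DD·DD·DD·DD·DD·DD·DD·DD·DB·DD·DB·DB·BA·DD·DB·DB·BA·DB·BA·BA·AC
    A ↦ BA
    B ↦ DB
    C ↦ AC
    D ↦ DD

A->BA, B->DB, C->AC, D->DD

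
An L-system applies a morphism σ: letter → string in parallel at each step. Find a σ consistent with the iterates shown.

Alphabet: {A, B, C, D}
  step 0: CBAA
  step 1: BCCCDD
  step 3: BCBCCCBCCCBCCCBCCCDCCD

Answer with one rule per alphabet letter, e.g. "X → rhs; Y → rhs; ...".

  step 0 ⇒ step 1: CBAA ⇒ BC·CC·D·D
    A ↦ D
    B ↦ CC
    C ↦ BC
    D ↦ BA  (constrained at step 1)

A->D, B->CC, C->BC, D->BA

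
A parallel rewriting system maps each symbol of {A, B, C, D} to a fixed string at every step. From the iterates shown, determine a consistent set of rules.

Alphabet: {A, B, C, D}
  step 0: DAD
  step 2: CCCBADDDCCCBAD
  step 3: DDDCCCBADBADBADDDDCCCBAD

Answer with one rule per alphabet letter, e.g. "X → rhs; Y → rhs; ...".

  step 2 ⇒ step 3: CCCBADDDCCCBAD ⇒ D·D·D·C·CC·BAD·BAD·BAD·D·D·D·C·CC·BAD
    A ↦ CC
    B ↦ C
    C ↦ D
    D ↦ BAD

A->CC, B->C, C->D, D->BAD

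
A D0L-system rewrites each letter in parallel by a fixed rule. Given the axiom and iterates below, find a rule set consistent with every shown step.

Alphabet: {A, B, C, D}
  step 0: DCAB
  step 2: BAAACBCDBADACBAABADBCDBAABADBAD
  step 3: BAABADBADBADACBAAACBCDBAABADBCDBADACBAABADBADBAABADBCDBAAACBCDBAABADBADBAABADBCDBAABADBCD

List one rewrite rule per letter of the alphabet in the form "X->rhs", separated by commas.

  step 2 ⇒ step 3: BAAACBCDBADACBAABADBCDBAABADBAD ⇒ BAA·BAD·BAD·BAD·AC·BAA·AC·BCD·BAA·BAD·BCD·BAD·AC·BAA·BAD·BAD·BAA·BAD·BCD·BAA·AC·BCD·BAA·BAD·BAD·BAA·BAD·BCD·BAA·BAD·BCD
    A ↦ BAD
    B ↦ BAA
    C ↦ AC
    D ↦ BCD

A->BAD, B->BAA, C->AC, D->BCD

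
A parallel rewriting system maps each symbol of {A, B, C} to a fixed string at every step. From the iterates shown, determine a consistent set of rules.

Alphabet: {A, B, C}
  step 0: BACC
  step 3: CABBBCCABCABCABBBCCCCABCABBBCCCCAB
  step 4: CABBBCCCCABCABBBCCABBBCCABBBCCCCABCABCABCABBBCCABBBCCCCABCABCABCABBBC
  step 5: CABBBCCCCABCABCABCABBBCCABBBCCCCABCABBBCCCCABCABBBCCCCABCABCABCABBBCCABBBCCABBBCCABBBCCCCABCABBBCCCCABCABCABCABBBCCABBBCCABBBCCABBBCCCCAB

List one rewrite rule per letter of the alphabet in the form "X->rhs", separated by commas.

A->BB, B->C, C->CAB

  step 4 ⇒ step 5: CABBBCCCCABCABBBCCABBBCCABBBCCCCABCABCABCABBBCCABBBCCCCABCABCABCABBBC ⇒ CAB·BB·C·C·C·CAB·CAB·CAB·CAB·BB·C·CAB·BB·C·C·C·CAB·CAB·BB·C·C·C·CAB·CAB·BB·C·C·C·CAB·CAB·CAB·CAB·BB·C·CAB·BB·C·CAB·BB·C·CAB·BB·C·C·C·CAB·CAB·BB·C·C·C·CAB·CAB·CAB·CAB·BB·C·CAB·BB·C·CAB·BB·C·CAB·BB·C·C·C·CAB
    A ↦ BB
    B ↦ C
    C ↦ CAB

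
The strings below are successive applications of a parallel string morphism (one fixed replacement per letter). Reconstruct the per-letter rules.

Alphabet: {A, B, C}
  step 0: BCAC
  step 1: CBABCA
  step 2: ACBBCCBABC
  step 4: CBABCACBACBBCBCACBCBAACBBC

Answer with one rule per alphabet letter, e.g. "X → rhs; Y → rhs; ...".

  step 1 ⇒ step 2: CBABCA ⇒ A·CB·BC·CB·A·BC
    A ↦ BC
    B ↦ CB
    C ↦ A

A->BC, B->CB, C->A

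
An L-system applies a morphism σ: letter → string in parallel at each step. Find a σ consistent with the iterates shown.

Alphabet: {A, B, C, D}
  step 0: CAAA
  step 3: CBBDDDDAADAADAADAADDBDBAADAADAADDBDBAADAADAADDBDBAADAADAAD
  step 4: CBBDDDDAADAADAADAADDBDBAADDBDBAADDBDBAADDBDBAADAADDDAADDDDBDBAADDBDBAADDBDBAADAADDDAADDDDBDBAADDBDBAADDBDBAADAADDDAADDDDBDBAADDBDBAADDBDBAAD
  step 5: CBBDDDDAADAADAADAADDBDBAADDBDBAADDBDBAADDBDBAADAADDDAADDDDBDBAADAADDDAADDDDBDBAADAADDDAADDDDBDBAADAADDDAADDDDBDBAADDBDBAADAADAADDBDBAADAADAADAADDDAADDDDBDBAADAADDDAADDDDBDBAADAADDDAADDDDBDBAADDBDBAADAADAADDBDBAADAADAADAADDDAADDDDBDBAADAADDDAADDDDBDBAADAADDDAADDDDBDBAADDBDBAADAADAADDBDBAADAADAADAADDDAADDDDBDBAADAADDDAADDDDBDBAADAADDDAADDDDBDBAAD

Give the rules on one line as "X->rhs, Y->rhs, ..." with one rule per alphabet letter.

  step 4 ⇒ step 5: CBBDDDDAADAADAADAADDBDBAADDBDBAADDBDBAADDBDBAADAADDDAADDDDBDBAADDBDBAADDBDBAADAADDDAADDDDBDBAADDBDBAADDBDBAADAADDDAADDDDBDBAADDBDBAADDBDBAAD ⇒ CBB·DD·DD·AAD·AAD·AAD·AAD·DB·DB·AAD·DB·DB·AAD·DB·DB·AAD·DB·DB·AAD·AAD·DD·AAD·DD·DB·DB·AAD·AAD·DD·AAD·DD·DB·DB·AAD·AAD·DD·AAD·DD·DB·DB·AAD·AAD·DD·AAD·DD·DB·DB·AAD·DB·DB·AAD·AAD·AAD·DB·DB·AAD·AAD·AAD·AAD·DD·AAD·DD·DB·DB·AAD·AAD·DD·AAD·DD·DB·DB·AAD·AAD·DD·AAD·DD·DB·DB·AAD·DB·DB·AAD·AAD·AAD·DB·DB·AAD·AAD·AAD·AAD·DD·AAD·DD·DB·DB·AAD·AAD·DD·AAD·DD·DB·DB·AAD·AAD·DD·AAD·DD·DB·DB·AAD·DB·DB·AAD·AAD·AAD·DB·DB·AAD·AAD·AAD·AAD·DD·AAD·DD·DB·DB·AAD·AAD·DD·AAD·DD·DB·DB·AAD·AAD·DD·AAD·DD·DB·DB·AAD
    A ↦ DB
    B ↦ DD
    C ↦ CBB
    D ↦ AAD

A->DB, B->DD, C->CBB, D->AAD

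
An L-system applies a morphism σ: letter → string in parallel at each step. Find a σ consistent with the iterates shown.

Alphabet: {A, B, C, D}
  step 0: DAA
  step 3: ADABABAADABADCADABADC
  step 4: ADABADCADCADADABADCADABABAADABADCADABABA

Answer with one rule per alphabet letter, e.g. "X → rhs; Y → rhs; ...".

  step 3 ⇒ step 4: ADABABAADABADCADABADC ⇒ AD·AB·AD·C·AD·C·AD·AD·AB·AD·C·AD·AB·ABA·AD·AB·AD·C·AD·AB·ABA
    A ↦ AD
    B ↦ C
    C ↦ ABA
    D ↦ AB

A->AD, B->C, C->ABA, D->AB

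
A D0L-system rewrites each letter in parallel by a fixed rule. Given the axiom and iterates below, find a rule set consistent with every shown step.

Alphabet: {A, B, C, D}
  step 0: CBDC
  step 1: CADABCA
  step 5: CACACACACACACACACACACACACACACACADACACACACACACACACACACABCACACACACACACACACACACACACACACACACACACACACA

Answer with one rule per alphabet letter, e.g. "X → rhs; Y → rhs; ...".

  step 0 ⇒ step 1: CBDC ⇒ CA·DA·B·CA
    B ↦ DA
    C ↦ CA
    D ↦ B
    A ↦ CA  (constrained at step 1)

A->CA, B->DA, C->CA, D->B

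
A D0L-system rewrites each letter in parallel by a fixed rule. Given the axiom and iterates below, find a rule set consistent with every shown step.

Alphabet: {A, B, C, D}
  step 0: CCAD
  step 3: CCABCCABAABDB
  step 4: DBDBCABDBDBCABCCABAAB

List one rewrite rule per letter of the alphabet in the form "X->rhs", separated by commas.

  step 3 ⇒ step 4: CCABCCABAABDB ⇒ DB·DB·C·AB·DB·DB·C·AB·C·C·AB·A·AB
    A ↦ C
    B ↦ AB
    C ↦ DB
    D ↦ A

A->C, B->AB, C->DB, D->A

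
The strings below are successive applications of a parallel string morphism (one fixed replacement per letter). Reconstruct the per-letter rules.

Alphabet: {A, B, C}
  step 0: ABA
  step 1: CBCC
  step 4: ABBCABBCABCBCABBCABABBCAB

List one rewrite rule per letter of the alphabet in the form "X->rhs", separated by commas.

  step 0 ⇒ step 1: ABA ⇒ C·BC·C
    A ↦ C
    B ↦ BC
    C ↦ AB  (constrained at step 1)

A->C, B->BC, C->AB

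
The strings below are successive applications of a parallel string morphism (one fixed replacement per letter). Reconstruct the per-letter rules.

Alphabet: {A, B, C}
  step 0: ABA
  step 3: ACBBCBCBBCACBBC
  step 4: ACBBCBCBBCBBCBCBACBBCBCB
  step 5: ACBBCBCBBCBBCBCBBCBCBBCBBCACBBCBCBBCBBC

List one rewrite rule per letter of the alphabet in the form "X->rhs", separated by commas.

A->AC, B->BC, C->B

  step 4 ⇒ step 5: ACBBCBCBBCBBCBCBACBBCBCB ⇒ AC·B·BC·BC·B·BC·B·BC·BC·B·BC·BC·B·BC·B·BC·AC·B·BC·BC·B·BC·B·BC
    A ↦ AC
    B ↦ BC
    C ↦ B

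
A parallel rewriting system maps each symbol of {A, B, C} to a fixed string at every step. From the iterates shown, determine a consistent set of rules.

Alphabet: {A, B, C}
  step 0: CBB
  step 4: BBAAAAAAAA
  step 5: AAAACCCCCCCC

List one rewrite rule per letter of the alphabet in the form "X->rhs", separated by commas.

A->C, B->AA, C->B

  step 4 ⇒ step 5: BBAAAAAAAA ⇒ AA·AA·C·C·C·C·C·C·C·C
    A ↦ C
    B ↦ AA
    C ↦ B  (constrained at step 0)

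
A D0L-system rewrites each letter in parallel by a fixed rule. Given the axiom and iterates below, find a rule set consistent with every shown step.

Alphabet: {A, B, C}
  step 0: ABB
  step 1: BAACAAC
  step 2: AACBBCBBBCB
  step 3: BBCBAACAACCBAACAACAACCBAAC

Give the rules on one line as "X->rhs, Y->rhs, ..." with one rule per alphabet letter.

A->B, B->AAC, C->CB

  step 2 ⇒ step 3: AACBBCBBBCB ⇒ B·B·CB·AAC·AAC·CB·AAC·AAC·AAC·CB·AAC
    A ↦ B
    B ↦ AAC
    C ↦ CB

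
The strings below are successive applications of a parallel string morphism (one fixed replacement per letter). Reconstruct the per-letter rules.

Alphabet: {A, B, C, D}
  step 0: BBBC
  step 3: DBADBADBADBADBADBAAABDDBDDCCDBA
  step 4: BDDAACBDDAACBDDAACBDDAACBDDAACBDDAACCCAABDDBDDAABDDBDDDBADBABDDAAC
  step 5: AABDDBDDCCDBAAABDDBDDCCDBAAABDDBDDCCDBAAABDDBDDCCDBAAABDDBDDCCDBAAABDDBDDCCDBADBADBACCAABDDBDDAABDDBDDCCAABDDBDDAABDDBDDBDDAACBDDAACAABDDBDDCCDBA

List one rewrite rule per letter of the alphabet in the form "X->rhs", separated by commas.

A->C, B->AA, C->DBA, D->BDD

  step 4 ⇒ step 5: BDDAACBDDAACBDDAACBDDAACBDDAACBDDAACCCAABDDBDDAABDDBDDDBADBABDDAAC ⇒ AA·BDD·BDD·C·C·DBA·AA·BDD·BDD·C·C·DBA·AA·BDD·BDD·C·C·DBA·AA·BDD·BDD·C·C·DBA·AA·BDD·BDD·C·C·DBA·AA·BDD·BDD·C·C·DBA·DBA·DBA·C·C·AA·BDD·BDD·AA·BDD·BDD·C·C·AA·BDD·BDD·AA·BDD·BDD·BDD·AA·C·BDD·AA·C·AA·BDD·BDD·C·C·DBA
    A ↦ C
    B ↦ AA
    C ↦ DBA
    D ↦ BDD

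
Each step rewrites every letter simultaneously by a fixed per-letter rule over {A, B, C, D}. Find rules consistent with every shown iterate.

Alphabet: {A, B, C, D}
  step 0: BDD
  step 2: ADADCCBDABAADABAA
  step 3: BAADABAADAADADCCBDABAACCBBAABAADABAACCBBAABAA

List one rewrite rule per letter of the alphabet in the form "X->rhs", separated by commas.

  step 2 ⇒ step 3: ADADCCBDABAADABAA ⇒ BAA·DA·BAA·DA·AD·AD·CCB·DA·BAA·CCB·BAA·BAA·DA·BAA·CCB·BAA·BAA
    A ↦ BAA
    B ↦ CCB
    C ↦ AD
    D ↦ DA

A->BAA, B->CCB, C->AD, D->DA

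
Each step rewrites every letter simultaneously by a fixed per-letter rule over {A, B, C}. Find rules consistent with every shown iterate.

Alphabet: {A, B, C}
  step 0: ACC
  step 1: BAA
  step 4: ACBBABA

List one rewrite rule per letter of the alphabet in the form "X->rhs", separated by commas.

A->B, B->AC, C->A

  step 0 ⇒ step 1: ACC ⇒ B·A·A
    A ↦ B
    C ↦ A
    B ↦ AC  (constrained at step 1)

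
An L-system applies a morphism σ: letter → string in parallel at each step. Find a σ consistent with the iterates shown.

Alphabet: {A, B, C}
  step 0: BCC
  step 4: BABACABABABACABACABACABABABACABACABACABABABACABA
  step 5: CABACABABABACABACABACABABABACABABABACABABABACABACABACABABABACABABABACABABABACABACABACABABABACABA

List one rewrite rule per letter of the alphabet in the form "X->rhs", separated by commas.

A->BA, B->CA, C->BA

  step 4 ⇒ step 5: BABACABABABACABACABACABABABACABACABACABABABACABA ⇒ CA·BA·CA·BA·BA·BA·CA·BA·CA·BA·CA·BA·BA·BA·CA·BA·BA·BA·CA·BA·BA·BA·CA·BA·CA·BA·CA·BA·BA·BA·CA·BA·BA·BA·CA·BA·BA·BA·CA·BA·CA·BA·CA·BA·BA·BA·CA·BA
    A ↦ BA
    B ↦ CA
    C ↦ BA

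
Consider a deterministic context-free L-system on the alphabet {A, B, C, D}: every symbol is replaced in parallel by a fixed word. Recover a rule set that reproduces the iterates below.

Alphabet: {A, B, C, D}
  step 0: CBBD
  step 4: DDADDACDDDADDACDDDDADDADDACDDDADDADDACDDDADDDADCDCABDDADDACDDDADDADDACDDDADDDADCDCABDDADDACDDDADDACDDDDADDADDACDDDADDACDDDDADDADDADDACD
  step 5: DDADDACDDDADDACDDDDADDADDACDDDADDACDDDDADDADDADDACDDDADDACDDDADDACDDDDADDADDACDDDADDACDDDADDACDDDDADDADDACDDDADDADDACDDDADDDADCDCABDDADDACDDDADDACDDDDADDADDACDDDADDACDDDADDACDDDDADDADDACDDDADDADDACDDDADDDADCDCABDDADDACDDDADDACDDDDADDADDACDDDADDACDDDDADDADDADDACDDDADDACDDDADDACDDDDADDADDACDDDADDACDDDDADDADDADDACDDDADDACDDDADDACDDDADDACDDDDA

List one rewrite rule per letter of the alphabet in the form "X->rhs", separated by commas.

  step 4 ⇒ step 5: DDADDACDDDADDACDDDDADDADDACDDDADDADDACDDDADDDADCDCABDDADDACDDDADDADDACDDDADDDADCDCABDDADDACDDDADDACDDDDADDADDACDDDADDACDDDDADDADDADDACD ⇒ DDA·DDA·CD·DDA·DDA·CD·D·DDA·DDA·DDA·CD·DDA·DDA·CD·D·DDA·DDA·DDA·DDA·CD·DDA·DDA·CD·DDA·DDA·CD·D·DDA·DDA·DDA·CD·DDA·DDA·CD·DDA·DDA·CD·D·DDA·DDA·DDA·CD·DDA·DDA·DDA·CD·DDA·D·DDA·D·CD·CAB·DDA·DDA·CD·DDA·DDA·CD·D·DDA·DDA·DDA·CD·DDA·DDA·CD·DDA·DDA·CD·D·DDA·DDA·DDA·CD·DDA·DDA·DDA·CD·DDA·D·DDA·D·CD·CAB·DDA·DDA·CD·DDA·DDA·CD·D·DDA·DDA·DDA·CD·DDA·DDA·CD·D·DDA·DDA·DDA·DDA·CD·DDA·DDA·CD·DDA·DDA·CD·D·DDA·DDA·DDA·CD·DDA·DDA·CD·D·DDA·DDA·DDA·DDA·CD·DDA·DDA·CD·DDA·DDA·CD·DDA·DDA·CD·D·DDA
    A ↦ CD
    B ↦ CAB
    C ↦ D
    D ↦ DDA

A->CD, B->CAB, C->D, D->DDA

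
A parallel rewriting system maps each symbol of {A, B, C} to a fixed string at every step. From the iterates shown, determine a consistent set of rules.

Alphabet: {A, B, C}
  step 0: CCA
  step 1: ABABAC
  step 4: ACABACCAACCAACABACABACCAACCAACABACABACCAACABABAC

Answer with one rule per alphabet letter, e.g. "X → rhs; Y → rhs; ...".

  step 0 ⇒ step 1: CCA ⇒ AB·AB·AC
    A ↦ AC
    C ↦ AB
    B ↦ CA  (constrained at step 1)

A->AC, B->CA, C->AB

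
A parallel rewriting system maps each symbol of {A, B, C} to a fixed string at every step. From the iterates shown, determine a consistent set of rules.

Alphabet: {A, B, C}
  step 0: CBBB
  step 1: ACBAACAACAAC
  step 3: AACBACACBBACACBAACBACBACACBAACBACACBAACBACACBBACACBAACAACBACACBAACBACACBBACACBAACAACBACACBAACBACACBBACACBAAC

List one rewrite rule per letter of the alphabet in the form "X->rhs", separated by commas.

  step 0 ⇒ step 1: CBBB ⇒ ACB·AAC·AAC·AAC
    B ↦ AAC
    C ↦ ACB
    A ↦ BAC  (constrained at step 1)

A->BAC, B->AAC, C->ACB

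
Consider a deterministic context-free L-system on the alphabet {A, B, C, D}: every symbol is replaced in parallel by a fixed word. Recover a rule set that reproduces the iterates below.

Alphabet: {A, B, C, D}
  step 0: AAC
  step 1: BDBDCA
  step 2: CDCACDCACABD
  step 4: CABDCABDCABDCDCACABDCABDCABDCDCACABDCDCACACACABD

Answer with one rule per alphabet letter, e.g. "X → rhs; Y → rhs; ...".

  step 1 ⇒ step 2: BDBDCA ⇒ CD·CA·CD·CA·CA·BD
    A ↦ BD
    B ↦ CD
    C ↦ CA
    D ↦ CA

A->BD, B->CD, C->CA, D->CA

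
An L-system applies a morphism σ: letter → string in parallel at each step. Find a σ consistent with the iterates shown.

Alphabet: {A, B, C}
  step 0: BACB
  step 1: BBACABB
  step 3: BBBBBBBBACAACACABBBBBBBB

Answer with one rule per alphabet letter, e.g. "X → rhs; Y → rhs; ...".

  step 0 ⇒ step 1: BACB ⇒ BB·AC·A·BB
    A ↦ AC
    B ↦ BB
    C ↦ A

A->AC, B->BB, C->A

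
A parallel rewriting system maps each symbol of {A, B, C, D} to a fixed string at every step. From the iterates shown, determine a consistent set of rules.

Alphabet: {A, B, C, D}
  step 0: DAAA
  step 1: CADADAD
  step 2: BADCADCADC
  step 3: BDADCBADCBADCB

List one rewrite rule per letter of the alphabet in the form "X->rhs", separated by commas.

A->AD, B->BD, C->B, D->C

  step 2 ⇒ step 3: BADCADCADC ⇒ BD·AD·C·B·AD·C·B·AD·C·B
    A ↦ AD
    B ↦ BD
    C ↦ B
    D ↦ C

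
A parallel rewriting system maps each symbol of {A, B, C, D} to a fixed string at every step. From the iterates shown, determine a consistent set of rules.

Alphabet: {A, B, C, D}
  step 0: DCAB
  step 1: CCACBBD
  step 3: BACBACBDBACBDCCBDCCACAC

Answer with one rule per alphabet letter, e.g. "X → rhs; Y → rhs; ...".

A->B, B->BD, C->AC, D->CC

  step 0 ⇒ step 1: DCAB ⇒ CC·AC·B·BD
    A ↦ B
    B ↦ BD
    C ↦ AC
    D ↦ CC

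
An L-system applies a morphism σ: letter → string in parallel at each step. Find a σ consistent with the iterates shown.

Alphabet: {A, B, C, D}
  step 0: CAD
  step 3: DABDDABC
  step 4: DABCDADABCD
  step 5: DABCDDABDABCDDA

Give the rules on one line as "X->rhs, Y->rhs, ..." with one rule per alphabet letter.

  step 4 ⇒ step 5: DABCDADABCD ⇒ DA·B·C·D·DA·B·DA·B·C·D·DA
    A ↦ B
    B ↦ C
    C ↦ D
    D ↦ DA

A->B, B->C, C->D, D->DA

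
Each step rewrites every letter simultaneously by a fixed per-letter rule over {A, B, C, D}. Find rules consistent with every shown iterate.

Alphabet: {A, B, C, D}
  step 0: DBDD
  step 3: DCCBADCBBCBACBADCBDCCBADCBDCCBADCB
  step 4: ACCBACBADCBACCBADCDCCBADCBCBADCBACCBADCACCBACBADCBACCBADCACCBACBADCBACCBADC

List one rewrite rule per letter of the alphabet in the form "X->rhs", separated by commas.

A->B, B->DC, C->CBA, D->AC

  step 3 ⇒ step 4: DCCBADCBBCBACBADCBDCCBADCBDCCBADCB ⇒ AC·CBA·CBA·DC·B·AC·CBA·DC·DC·CBA·DC·B·CBA·DC·B·AC·CBA·DC·AC·CBA·CBA·DC·B·AC·CBA·DC·AC·CBA·CBA·DC·B·AC·CBA·DC
    A ↦ B
    B ↦ DC
    C ↦ CBA
    D ↦ AC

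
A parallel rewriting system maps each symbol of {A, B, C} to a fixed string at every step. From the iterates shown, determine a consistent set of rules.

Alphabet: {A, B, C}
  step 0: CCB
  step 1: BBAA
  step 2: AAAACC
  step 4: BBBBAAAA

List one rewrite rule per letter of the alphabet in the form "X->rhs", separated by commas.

A->C, B->AA, C->B

  step 1 ⇒ step 2: BBAA ⇒ AA·AA·C·C
    A ↦ C
    B ↦ AA
  step 0 ⇒ step 1: CCB ⇒ B·B·AA
    C ↦ B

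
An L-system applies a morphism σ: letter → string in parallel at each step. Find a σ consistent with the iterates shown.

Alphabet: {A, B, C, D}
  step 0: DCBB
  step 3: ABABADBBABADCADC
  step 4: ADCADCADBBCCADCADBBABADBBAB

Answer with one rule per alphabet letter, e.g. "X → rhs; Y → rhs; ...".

  step 3 ⇒ step 4: ABABADBBABADCADC ⇒ AD·C·AD·C·AD·BB·C·C·AD·C·AD·BB·AB·AD·BB·AB
    A ↦ AD
    B ↦ C
    C ↦ AB
    D ↦ BB

A->AD, B->C, C->AB, D->BB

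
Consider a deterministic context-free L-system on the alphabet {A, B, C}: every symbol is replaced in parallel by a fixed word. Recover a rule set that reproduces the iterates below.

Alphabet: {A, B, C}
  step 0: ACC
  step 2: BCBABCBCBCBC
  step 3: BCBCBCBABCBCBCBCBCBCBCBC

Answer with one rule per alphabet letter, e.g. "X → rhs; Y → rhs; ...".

  step 2 ⇒ step 3: BCBABCBCBCBC ⇒ BC·BC·BC·BA·BC·BC·BC·BC·BC·BC·BC·BC
    A ↦ BA
    B ↦ BC
    C ↦ BC

A->BA, B->BC, C->BC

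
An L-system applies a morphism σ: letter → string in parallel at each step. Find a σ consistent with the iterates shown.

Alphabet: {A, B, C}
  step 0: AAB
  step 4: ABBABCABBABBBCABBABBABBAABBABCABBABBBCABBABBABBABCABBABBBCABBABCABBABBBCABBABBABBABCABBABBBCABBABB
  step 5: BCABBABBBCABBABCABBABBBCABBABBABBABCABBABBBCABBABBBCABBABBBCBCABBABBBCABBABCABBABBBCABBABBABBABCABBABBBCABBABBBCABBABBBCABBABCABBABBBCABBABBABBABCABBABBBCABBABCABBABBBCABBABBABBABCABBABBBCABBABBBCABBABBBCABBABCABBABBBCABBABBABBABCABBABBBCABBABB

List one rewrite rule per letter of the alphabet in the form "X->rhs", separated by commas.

A->BC, B->ABB, C->A

  step 4 ⇒ step 5: ABBABCABBABBBCABBABBABBAABBABCABBABBBCABBABBABBABCABBABBBCABBABCABBABBBCABBABBABBABCABBABBBCABBABB ⇒ BC·ABB·ABB·BC·ABB·A·BC·ABB·ABB·BC·ABB·ABB·ABB·A·BC·ABB·ABB·BC·ABB·ABB·BC·ABB·ABB·BC·BC·ABB·ABB·BC·ABB·A·BC·ABB·ABB·BC·ABB·ABB·ABB·A·BC·ABB·ABB·BC·ABB·ABB·BC·ABB·ABB·BC·ABB·A·BC·ABB·ABB·BC·ABB·ABB·ABB·A·BC·ABB·ABB·BC·ABB·A·BC·ABB·ABB·BC·ABB·ABB·ABB·A·BC·ABB·ABB·BC·ABB·ABB·BC·ABB·ABB·BC·ABB·A·BC·ABB·ABB·BC·ABB·ABB·ABB·A·BC·ABB·ABB·BC·ABB·ABB
    A ↦ BC
    B ↦ ABB
    C ↦ A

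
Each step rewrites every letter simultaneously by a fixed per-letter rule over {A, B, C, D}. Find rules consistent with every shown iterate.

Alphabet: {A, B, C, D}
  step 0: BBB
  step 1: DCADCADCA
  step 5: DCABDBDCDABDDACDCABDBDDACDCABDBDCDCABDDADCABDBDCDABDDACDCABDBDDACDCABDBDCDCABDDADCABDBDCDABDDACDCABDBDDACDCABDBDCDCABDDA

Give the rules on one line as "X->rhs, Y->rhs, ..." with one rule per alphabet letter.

A->C, B->DCA, C->DA, D->BD

  step 0 ⇒ step 1: BBB ⇒ DCA·DCA·DCA
    B ↦ DCA
    A ↦ C  (constrained at step 1)
    C ↦ DA  (constrained at step 1)
    D ↦ BD  (constrained at step 1)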